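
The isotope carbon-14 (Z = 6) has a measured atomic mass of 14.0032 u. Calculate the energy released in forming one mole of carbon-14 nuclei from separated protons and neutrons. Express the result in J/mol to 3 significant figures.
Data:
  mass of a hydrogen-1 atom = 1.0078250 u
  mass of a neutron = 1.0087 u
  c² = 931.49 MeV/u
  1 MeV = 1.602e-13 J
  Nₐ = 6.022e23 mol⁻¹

1.02e+13 J/mol

Total constituent mass: 6 × 1.0078250 + 8 × 1.0087 = 14.1165500 u
The mass defect is 14.1165500 − 14.0032 = 0.1133500 u.
Binding energy = Δm·c² = 0.1133500 × 931.49 MeV/u = 105.584 MeV
Per nucleus in joules: 105.584 MeV × 1.602e-13 J/MeV = 1.6915e-11 J
Per mole: 1.6915e-11 J × 6.022e23 mol⁻¹ = 1.0186e+13 J/mol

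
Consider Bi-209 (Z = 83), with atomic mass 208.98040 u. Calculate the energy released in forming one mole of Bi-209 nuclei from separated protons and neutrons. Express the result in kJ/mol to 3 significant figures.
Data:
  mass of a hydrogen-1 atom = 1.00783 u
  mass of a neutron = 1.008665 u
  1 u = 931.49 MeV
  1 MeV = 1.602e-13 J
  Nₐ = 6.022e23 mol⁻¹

With 83 protons and 126 neutrons (A = 209):
Σm = 83·m(¹H) + 126·m_n = 83.64989 + 127.091790 = 210.741680 u
Mass defect Δm = 210.741680 − 208.98040 = 1.761280 u
Converting to energy: 1.761280 u × 931.49 MeV/u = 1640.61 MeV
Per nucleus in joules: 1640.61 MeV × 1.602e-13 J/MeV = 2.6283e-10 J
Per mole: 2.6283e-10 J × 6.022e23 mol⁻¹ = 1.5828e+14 J/mol

1.58e+11 kJ/mol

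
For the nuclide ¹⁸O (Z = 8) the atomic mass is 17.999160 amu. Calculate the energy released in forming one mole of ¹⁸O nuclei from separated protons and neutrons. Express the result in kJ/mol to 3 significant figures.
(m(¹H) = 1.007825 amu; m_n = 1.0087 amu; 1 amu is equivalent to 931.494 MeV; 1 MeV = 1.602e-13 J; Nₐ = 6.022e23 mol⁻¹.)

Σm = 8·m(¹H) + 10·m_n = 8.062600 + 10.0870 = 18.149600 amu
Mass defect Δm = 18.149600 − 17.999160 = 0.150440 amu
Converting to energy: 0.150440 amu × 931.494 MeV/amu = 140.134 MeV
Per nucleus in joules: 140.134 MeV × 1.602e-13 J/MeV = 2.2449e-11 J
Per mole: 2.2449e-11 J × 6.022e23 mol⁻¹ = 1.3519e+13 J/mol

1.35e+10 kJ/mol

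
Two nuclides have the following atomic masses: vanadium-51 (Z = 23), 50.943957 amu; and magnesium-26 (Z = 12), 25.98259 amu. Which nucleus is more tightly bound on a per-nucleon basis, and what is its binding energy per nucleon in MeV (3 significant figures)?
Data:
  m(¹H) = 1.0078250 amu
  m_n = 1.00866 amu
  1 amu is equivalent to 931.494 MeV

vanadium-51; 8.74 MeV/nucleon

vanadium-51: Σm = 23(1.0078250) + 28(1.00866) = 51.4224550 amu; Δm = 0.4784980 amu; E_B = 445.72 MeV; E_B/A = 8.740 MeV
magnesium-26: Σm = 12(1.0078250) + 14(1.00866) = 26.2151400 amu; Δm = 0.2325500 amu; E_B = 216.6189 MeV; E_B/A = 8.331 MeV
vanadium-51 has the higher binding energy per nucleon, so it is the more tightly bound nucleus.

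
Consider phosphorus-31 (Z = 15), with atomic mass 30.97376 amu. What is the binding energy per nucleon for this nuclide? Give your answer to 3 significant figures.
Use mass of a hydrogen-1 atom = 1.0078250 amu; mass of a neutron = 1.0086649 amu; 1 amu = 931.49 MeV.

Total constituent mass: 15 × 1.0078250 + 16 × 1.0086649 = 31.2560134 amu
Mass defect Δm = 31.2560134 − 30.97376 = 0.2822534 amu
Binding energy = Δm·c² = 0.2822534 × 931.49 MeV/amu = 262.916 MeV
Dividing by A = 31 gives 8.481 MeV per nucleon.

8.48 MeV/nucleon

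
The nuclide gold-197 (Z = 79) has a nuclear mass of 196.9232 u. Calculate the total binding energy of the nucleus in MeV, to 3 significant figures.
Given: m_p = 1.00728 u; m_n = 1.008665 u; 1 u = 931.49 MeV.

1560 MeV

The nucleus contains 79 protons and 197 − 79 = 118 neutrons.
Mass of separated nucleons = 79(1.00728) + 118(1.008665) = 79.57512 + 119.022470 = 198.597590 u
Δm = 198.597590 − 196.9232 = 1.674390 u
Binding energy = Δm·c² = 1.674390 × 931.49 MeV/u = 1559.68 MeV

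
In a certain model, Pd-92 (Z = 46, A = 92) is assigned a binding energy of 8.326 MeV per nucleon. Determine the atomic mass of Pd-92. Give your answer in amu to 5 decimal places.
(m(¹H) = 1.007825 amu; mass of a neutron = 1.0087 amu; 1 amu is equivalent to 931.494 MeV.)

91.93782 amu

Total binding energy = 92 × 8.326 = 765.992 MeV
Mass defect = 765.992 MeV / (931.494 MeV/amu) = 0.8223263 amu
Constituent mass = 46(1.007825) + 46(1.0087) = 92.760150 amu
Atomic mass = 92.760150 − 0.8223263 = 91.9378237 amu ≈ 91.93782 amu (to 5 decimal places)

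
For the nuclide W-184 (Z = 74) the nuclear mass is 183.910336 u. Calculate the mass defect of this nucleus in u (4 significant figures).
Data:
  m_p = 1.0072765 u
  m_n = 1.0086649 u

The nucleus contains 74 protons and 184 − 74 = 110 neutrons.
Mass of separated nucleons = 74(1.0072765) + 110(1.0086649) = 74.5384610 + 110.9531390 = 185.4916000 u
The mass defect is 185.4916000 − 183.910336 = 1.5812640 u.

1.581 u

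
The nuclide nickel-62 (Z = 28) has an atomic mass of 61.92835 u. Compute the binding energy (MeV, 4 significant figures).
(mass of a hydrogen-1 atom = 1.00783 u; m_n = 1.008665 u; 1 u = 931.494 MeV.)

Z = 28, so N = A − Z = 62 − 28 = 34.
Mass of separated nucleons = 28(1.00783) + 34(1.008665) = 28.21924 + 34.294610 = 62.513850 u
Δm = 62.513850 − 61.92835 = 0.585500 u
Converting to energy: 0.585500 u × 931.494 MeV/u = 545.390 MeV

545.4 MeV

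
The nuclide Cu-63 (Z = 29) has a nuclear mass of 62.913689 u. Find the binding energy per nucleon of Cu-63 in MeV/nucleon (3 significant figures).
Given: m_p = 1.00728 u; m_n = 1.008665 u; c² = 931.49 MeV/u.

8.75 MeV/nucleon

With 29 protons and 34 neutrons (A = 63):
Mass of separated nucleons = 29(1.00728) + 34(1.008665) = 29.21112 + 34.294610 = 63.505730 u
The mass defect is 63.505730 − 62.913689 = 0.592041 u.
Converting to energy: 0.592041 u × 931.49 MeV/u = 551.480 MeV
BE/A = 551.480 MeV / 63 = 8.754 MeV/nucleon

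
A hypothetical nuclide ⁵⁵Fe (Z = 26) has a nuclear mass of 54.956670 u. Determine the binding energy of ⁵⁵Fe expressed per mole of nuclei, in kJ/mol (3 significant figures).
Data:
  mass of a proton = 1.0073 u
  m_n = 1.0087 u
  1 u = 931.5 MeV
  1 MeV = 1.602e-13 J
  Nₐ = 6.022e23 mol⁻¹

With 26 protons and 29 neutrons (A = 55):
Total constituent mass: 26 × 1.0073 + 29 × 1.0087 = 55.4421 u
Mass defect Δm = 55.4421 − 54.956670 = 0.485430 u
Binding energy = Δm·c² = 0.485430 × 931.5 MeV/u = 452.178 MeV
Per nucleus in joules: 452.178 MeV × 1.602e-13 J/MeV = 7.2439e-11 J
Per mole: 7.2439e-11 J × 6.022e23 mol⁻¹ = 4.3623e+13 J/mol

4.36e+10 kJ/mol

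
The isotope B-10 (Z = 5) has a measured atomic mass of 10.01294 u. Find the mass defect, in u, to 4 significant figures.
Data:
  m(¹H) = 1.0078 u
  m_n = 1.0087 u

Z = 5, so N = A − Z = 10 − 5 = 5.
Total constituent mass: 5 × 1.0078 + 5 × 1.0087 = 10.0825 u
Δm = 10.0825 − 10.01294 = 0.06956 u

0.06956 u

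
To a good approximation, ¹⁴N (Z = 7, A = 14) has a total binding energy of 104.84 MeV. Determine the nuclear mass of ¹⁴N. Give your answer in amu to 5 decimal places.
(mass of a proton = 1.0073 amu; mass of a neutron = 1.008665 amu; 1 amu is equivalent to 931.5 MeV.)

Mass defect = 104.84 MeV / (931.5 MeV/amu) = 0.1125497 amu
Constituent mass = 7(1.0073) + 7(1.008665) = 14.111755 amu
Nuclear mass = 14.111755 − 0.1125497 = 13.9992053 amu ≈ 13.99921 amu (to 5 decimal places)

13.99921 amu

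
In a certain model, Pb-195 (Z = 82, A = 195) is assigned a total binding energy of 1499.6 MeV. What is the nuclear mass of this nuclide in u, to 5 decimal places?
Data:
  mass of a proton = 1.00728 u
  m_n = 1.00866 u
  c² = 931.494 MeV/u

Mass defect = 1499.6 MeV / (931.494 MeV/u) = 1.6098869 u
Constituent mass = 82(1.00728) + 113(1.00866) = 196.57554 u
Nuclear mass = 196.57554 − 1.6098869 = 194.9656531 u ≈ 194.96565 u (to 5 decimal places)

194.96565 u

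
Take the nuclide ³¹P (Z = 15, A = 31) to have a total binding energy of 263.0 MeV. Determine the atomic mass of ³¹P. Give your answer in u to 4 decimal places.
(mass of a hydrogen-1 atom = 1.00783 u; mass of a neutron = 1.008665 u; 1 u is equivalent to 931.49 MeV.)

30.9737 u

Mass defect = 263.0 MeV / (931.49 MeV/u) = 0.282343 u
Constituent mass = 15(1.00783) + 16(1.008665) = 31.256090 u
Atomic mass = 31.256090 − 0.282343 = 30.973747 u ≈ 30.9737 u (to 4 decimal places)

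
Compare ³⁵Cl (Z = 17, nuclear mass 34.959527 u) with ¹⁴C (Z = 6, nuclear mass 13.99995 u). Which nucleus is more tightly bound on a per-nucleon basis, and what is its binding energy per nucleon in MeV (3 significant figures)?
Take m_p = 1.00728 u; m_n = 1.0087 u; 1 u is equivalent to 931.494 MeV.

³⁵Cl; 8.54 MeV/nucleon

³⁵Cl: Σm = 17(1.00728) + 18(1.0087) = 35.28036 u; Δm = 0.320833 u; E_B = 298.85 MeV; E_B/A = 8.539 MeV
¹⁴C: Σm = 6(1.00728) + 8(1.0087) = 14.11328 u; Δm = 0.11333 u; E_B = 105.566 MeV; E_B/A = 7.540 MeV
³⁵Cl has the higher binding energy per nucleon, so it is the more tightly bound nucleus.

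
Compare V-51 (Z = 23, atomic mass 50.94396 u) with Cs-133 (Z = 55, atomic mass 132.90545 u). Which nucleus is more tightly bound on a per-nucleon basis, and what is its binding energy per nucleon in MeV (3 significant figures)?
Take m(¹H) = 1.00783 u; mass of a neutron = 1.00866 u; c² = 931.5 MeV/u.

V-51: Σm = 23(1.00783) + 28(1.00866) = 51.42257 u; Δm = 0.47861 u; E_B = 445.83 MeV; E_B/A = 8.742 MeV
Cs-133: Σm = 55(1.00783) + 78(1.00866) = 134.10613 u; Δm = 1.20068 u; E_B = 1118.4 MeV; E_B/A = 8.409 MeV
V-51 has the higher binding energy per nucleon, so it is the more tightly bound nucleus.

V-51; 8.74 MeV/nucleon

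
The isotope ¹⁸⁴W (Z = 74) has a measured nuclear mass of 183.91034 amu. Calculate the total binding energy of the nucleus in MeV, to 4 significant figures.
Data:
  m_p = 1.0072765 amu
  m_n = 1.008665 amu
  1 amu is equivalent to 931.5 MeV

1473 MeV

Mass of separated nucleons = 74(1.0072765) + 110(1.008665) = 74.5384610 + 110.953150 = 185.4916110 amu
Mass defect Δm = 185.4916110 − 183.91034 = 1.5812710 amu
Binding energy = Δm·c² = 1.5812710 × 931.5 MeV/amu = 1472.95 MeV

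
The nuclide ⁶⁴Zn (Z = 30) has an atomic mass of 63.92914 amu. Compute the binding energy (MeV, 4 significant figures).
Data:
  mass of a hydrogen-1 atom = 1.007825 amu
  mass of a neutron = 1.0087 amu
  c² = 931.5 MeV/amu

560.2 MeV

The nucleus contains 30 protons and 64 − 30 = 34 neutrons.
Mass of separated nucleons = 30(1.007825) + 34(1.0087) = 30.234750 + 34.2958 = 64.530550 amu
The mass defect is 64.530550 − 63.92914 = 0.601410 amu.
E_B = 0.601410 × 931.5 = 560.213 MeV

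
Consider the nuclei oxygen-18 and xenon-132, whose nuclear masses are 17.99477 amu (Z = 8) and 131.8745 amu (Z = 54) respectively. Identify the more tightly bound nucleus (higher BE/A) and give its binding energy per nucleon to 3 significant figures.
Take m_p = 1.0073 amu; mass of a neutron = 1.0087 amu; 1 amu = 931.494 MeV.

oxygen-18: Σm = 8(1.0073) + 10(1.0087) = 18.1454 amu; Δm = 0.15063 amu; E_B = 140.31 MeV; E_B/A = 7.795 MeV
xenon-132: Σm = 54(1.0073) + 78(1.0087) = 133.0728 amu; Δm = 1.1983 amu; E_B = 1116.2 MeV; E_B/A = 8.456 MeV
xenon-132 has the higher binding energy per nucleon, so it is the more tightly bound nucleus.

xenon-132; 8.46 MeV/nucleon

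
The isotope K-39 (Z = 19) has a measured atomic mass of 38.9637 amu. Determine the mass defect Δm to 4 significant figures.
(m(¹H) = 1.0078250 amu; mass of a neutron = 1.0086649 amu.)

The nucleus contains 19 protons and 39 − 19 = 20 neutrons.
Total constituent mass: 19 × 1.0078250 + 20 × 1.0086649 = 39.3219730 amu
Δm = 39.3219730 − 38.9637 = 0.3582730 amu

0.3583 amu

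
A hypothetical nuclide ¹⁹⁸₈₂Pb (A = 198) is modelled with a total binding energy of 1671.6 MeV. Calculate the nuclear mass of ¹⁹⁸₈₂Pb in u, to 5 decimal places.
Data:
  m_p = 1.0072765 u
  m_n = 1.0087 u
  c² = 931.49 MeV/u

197.81133 u

Mass defect = 1671.6 MeV / (931.49 MeV/u) = 1.7945442 u
Constituent mass = 82(1.0072765) + 116(1.0087) = 199.6058730 u
Nuclear mass = 199.6058730 − 1.7945442 = 197.8113288 u ≈ 197.81133 u (to 5 decimal places)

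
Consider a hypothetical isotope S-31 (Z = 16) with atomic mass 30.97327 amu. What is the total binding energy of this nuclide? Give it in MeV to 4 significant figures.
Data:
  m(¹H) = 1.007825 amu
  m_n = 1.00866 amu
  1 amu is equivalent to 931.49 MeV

262.5 MeV

Total constituent mass: 16 × 1.007825 + 15 × 1.00866 = 31.255100 amu
The mass defect is 31.255100 − 30.97327 = 0.281830 amu.
Converting to energy: 0.281830 amu × 931.49 MeV/amu = 262.522 MeV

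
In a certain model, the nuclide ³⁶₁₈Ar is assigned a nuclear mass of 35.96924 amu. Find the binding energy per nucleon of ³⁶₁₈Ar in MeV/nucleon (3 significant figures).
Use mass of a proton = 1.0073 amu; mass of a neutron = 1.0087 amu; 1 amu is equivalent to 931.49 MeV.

8.25 MeV/nucleon

The nucleus contains 18 protons and 36 − 18 = 18 neutrons.
Σm = 18·m_p + 18·m_n = 18.1314 + 18.1566 = 36.2880 amu
Mass defect Δm = 36.2880 − 35.96924 = 0.31876 amu
E_B = 0.31876 × 931.49 = 296.922 MeV
Per nucleon: 296.922 / 36 = 8.248 MeV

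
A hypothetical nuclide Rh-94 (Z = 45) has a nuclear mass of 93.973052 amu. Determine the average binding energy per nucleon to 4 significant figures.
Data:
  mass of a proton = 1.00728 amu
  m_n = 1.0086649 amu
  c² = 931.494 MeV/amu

7.721 MeV/nucleon

Σm = 45·m_p + 49·m_n = 45.32760 + 49.4245801 = 94.7521801 amu
Mass defect Δm = 94.7521801 − 93.973052 = 0.7791281 amu
Converting to energy: 0.7791281 amu × 931.494 MeV/amu = 725.753 MeV
BE/A = 725.753 MeV / 94 = 7.721 MeV/nucleon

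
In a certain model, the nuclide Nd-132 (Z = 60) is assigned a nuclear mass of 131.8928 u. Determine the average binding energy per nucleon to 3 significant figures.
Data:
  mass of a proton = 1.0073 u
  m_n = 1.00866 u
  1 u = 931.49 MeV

8.25 MeV/nucleon

The nucleus contains 60 protons and 132 − 60 = 72 neutrons.
Σm = 60·m_p + 72·m_n = 60.4380 + 72.62352 = 133.06152 u
Δm = 133.06152 − 131.8928 = 1.16872 u
Converting to energy: 1.16872 u × 931.49 MeV/u = 1088.65 MeV
Dividing by A = 132 gives 8.247 MeV per nucleon.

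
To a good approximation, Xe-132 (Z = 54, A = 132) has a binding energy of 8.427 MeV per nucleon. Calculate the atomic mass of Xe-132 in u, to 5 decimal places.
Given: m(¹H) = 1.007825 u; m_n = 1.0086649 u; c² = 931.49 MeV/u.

Total binding energy = 132 × 8.427 = 1112.364 MeV
Mass defect = 1112.364 MeV / (931.49 MeV/u) = 1.1941771 u
Constituent mass = 54(1.007825) + 78(1.0086649) = 133.0984122 u
Atomic mass = 133.0984122 − 1.1941771 = 131.9042351 u ≈ 131.90424 u (to 5 decimal places)

131.90424 u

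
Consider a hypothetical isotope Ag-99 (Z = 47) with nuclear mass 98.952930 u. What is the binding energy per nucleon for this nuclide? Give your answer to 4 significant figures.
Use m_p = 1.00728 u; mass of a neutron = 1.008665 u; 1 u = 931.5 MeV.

7.902 MeV/nucleon

Z = 47, so N = A − Z = 99 − 47 = 52.
Mass of separated nucleons = 47(1.00728) + 52(1.008665) = 47.34216 + 52.450580 = 99.792740 u
The mass defect is 99.792740 − 98.952930 = 0.839810 u.
Converting to energy: 0.839810 u × 931.5 MeV/u = 782.283 MeV
BE/A = 782.283 MeV / 99 = 7.902 MeV/nucleon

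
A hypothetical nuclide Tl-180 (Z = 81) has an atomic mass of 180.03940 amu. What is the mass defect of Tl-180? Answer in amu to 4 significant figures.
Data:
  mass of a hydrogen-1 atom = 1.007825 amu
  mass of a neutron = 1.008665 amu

Mass of separated nucleons = 81(1.007825) + 99(1.008665) = 81.633825 + 99.857835 = 181.491660 amu
The mass defect is 181.491660 − 180.03940 = 1.452260 amu.

1.452 amu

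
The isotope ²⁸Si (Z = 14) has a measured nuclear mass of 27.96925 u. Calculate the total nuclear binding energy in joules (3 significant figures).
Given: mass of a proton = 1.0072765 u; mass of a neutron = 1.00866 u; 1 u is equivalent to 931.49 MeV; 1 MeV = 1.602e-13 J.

3.79e-11 J

Z = 14, so N = A − Z = 28 − 14 = 14.
Σm = 14·m_p + 14·m_n = 14.1018710 + 14.12124 = 28.2231110 u
The mass defect is 28.2231110 − 27.96925 = 0.2538610 u.
Binding energy = Δm·c² = 0.2538610 × 931.49 MeV/u = 236.469 MeV
In joules: 236.469 MeV × 1.602e-13 J/MeV = 3.7882e-11 J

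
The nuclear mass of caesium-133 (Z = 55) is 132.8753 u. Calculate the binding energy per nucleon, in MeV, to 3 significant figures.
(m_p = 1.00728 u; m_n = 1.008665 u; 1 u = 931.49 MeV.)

8.41 MeV/nucleon

Mass of separated nucleons = 55(1.00728) + 78(1.008665) = 55.40040 + 78.675870 = 134.076270 u
Δm = 134.076270 − 132.8753 = 1.200970 u
E_B = 1.200970 × 931.49 = 1118.69 MeV
Per nucleon: 1118.69 / 133 = 8.411 MeV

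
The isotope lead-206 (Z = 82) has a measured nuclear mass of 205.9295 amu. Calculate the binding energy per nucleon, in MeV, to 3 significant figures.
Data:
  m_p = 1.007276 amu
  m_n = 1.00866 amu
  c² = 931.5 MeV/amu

7.87 MeV/nucleon

Mass of separated nucleons = 82(1.007276) + 124(1.00866) = 82.596632 + 125.07384 = 207.670472 amu
The mass defect is 207.670472 − 205.9295 = 1.740972 amu.
Binding energy = Δm·c² = 1.740972 × 931.5 MeV/amu = 1621.72 MeV
Per nucleon: 1621.72 / 206 = 7.872 MeV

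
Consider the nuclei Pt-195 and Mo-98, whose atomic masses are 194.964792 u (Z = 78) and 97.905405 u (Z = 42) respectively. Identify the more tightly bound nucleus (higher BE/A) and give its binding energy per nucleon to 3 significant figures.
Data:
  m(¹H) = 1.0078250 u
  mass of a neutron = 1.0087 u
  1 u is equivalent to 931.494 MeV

Pt-195: Σm = 78(1.0078250) + 117(1.0087) = 196.6282500 u; Δm = 1.6634580 u; E_B = 1549.5 MeV; E_B/A = 7.946 MeV
Mo-98: Σm = 42(1.0078250) + 56(1.0087) = 98.8158500 u; Δm = 0.9104450 u; E_B = 848.07 MeV; E_B/A = 8.654 MeV
Mo-98 has the higher binding energy per nucleon, so it is the more tightly bound nucleus.

Mo-98; 8.65 MeV/nucleon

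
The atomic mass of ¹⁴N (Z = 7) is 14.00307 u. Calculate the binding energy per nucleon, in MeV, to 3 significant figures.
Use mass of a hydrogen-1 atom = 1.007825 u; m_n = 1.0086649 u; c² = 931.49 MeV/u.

Z = 7, so N = A − Z = 14 − 7 = 7.
Total constituent mass: 7 × 1.007825 + 7 × 1.0086649 = 14.1154293 u
The mass defect is 14.1154293 − 14.00307 = 0.1123593 u.
Binding energy = Δm·c² = 0.1123593 × 931.49 MeV/u = 104.662 MeV
Dividing by A = 14 gives 7.476 MeV per nucleon.

7.48 MeV/nucleon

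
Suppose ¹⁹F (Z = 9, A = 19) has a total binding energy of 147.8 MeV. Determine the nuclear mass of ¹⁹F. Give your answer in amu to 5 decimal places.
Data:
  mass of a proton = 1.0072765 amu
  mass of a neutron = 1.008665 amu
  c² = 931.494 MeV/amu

18.99347 amu

Mass defect = 147.8 MeV / (931.494 MeV/amu) = 0.1586698 amu
Constituent mass = 9(1.0072765) + 10(1.008665) = 19.1521385 amu
Nuclear mass = 19.1521385 − 0.1586698 = 18.9934687 amu ≈ 18.99347 amu (to 5 decimal places)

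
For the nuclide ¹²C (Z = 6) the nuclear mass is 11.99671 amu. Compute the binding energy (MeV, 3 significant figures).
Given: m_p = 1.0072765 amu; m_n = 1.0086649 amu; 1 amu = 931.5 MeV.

92.2 MeV

Total constituent mass: 6 × 1.0072765 + 6 × 1.0086649 = 12.0956484 amu
Δm = 12.0956484 − 11.99671 = 0.0989384 amu
E_B = 0.0989384 × 931.5 = 92.1611 MeV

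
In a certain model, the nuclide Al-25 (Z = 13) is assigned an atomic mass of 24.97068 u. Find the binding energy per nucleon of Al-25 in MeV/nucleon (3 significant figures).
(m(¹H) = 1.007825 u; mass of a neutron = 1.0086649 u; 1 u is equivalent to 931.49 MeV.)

The nucleus contains 13 protons and 25 − 13 = 12 neutrons.
Σm = 13·m(¹H) + 12·m_n = 13.101725 + 12.1039788 = 25.2057038 u
Mass defect Δm = 25.2057038 − 24.97068 = 0.2350238 u
Converting to energy: 0.2350238 u × 931.49 MeV/u = 218.922 MeV
Per nucleon: 218.922 / 25 = 8.757 MeV

8.76 MeV/nucleon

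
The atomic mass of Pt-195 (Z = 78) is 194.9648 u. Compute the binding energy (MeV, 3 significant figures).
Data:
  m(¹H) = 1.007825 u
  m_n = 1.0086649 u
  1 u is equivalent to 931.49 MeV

With 78 protons and 117 neutrons (A = 195):
Σm = 78·m(¹H) + 117·m_n = 78.610350 + 118.0137933 = 196.6241433 u
The mass defect is 196.6241433 − 194.9648 = 1.6593433 u.
Converting to energy: 1.6593433 u × 931.49 MeV/u = 1545.66 MeV

1550 MeV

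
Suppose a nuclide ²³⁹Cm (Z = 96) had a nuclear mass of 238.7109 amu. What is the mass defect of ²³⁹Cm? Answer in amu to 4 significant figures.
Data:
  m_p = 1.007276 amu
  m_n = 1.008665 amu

2.227 amu

Total constituent mass: 96 × 1.007276 + 143 × 1.008665 = 240.937591 amu
The mass defect is 240.937591 − 238.7109 = 2.226691 amu.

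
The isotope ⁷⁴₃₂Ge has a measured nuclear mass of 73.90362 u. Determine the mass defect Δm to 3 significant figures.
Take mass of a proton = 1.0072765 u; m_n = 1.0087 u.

0.695 u

Mass of separated nucleons = 32(1.0072765) + 42(1.0087) = 32.2328480 + 42.3654 = 74.5982480 u
The mass defect is 74.5982480 − 73.90362 = 0.6946280 u.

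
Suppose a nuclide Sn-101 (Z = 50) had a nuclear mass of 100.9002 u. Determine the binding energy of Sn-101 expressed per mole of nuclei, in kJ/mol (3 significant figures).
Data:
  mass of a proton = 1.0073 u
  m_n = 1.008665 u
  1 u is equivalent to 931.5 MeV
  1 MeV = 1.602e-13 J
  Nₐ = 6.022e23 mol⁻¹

8.15e+10 kJ/mol

Z = 50, so N = A − Z = 101 − 50 = 51.
Total constituent mass: 50 × 1.0073 + 51 × 1.008665 = 101.806915 u
The mass defect is 101.806915 − 100.9002 = 0.906715 u.
Binding energy = Δm·c² = 0.906715 × 931.5 MeV/u = 844.605 MeV
Per nucleus in joules: 844.605 MeV × 1.602e-13 J/MeV = 1.3531e-10 J
Per mole: 1.3531e-10 J × 6.022e23 mol⁻¹ = 8.1484e+13 J/mol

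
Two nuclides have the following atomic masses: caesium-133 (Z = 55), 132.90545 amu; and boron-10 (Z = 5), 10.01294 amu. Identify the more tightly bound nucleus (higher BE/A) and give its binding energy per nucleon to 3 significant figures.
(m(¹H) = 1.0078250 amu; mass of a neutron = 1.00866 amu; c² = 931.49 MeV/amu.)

caesium-133: Σm = 55(1.0078250) + 78(1.00866) = 134.1058550 amu; Δm = 1.2004050 amu; E_B = 1118.17 MeV; E_B/A = 8.407 MeV
boron-10: Σm = 5(1.0078250) + 5(1.00866) = 10.0824250 amu; Δm = 0.0694850 amu; E_B = 64.7246 MeV; E_B/A = 6.472 MeV
caesium-133 has the higher binding energy per nucleon, so it is the more tightly bound nucleus.

caesium-133; 8.41 MeV/nucleon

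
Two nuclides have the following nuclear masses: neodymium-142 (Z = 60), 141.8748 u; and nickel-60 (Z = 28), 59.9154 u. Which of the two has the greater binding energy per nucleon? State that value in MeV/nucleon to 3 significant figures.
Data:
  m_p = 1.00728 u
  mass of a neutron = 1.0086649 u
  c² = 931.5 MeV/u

neodymium-142: Σm = 60(1.00728) + 82(1.0086649) = 143.1473218 u; Δm = 1.2725218 u; E_B = 1185.4 MeV; E_B/A = 8.348 MeV
nickel-60: Σm = 28(1.00728) + 32(1.0086649) = 60.4811168 u; Δm = 0.5657168 u; E_B = 526.97 MeV; E_B/A = 8.783 MeV
nickel-60 has the higher binding energy per nucleon, so it is the more tightly bound nucleus.

nickel-60; 8.78 MeV/nucleon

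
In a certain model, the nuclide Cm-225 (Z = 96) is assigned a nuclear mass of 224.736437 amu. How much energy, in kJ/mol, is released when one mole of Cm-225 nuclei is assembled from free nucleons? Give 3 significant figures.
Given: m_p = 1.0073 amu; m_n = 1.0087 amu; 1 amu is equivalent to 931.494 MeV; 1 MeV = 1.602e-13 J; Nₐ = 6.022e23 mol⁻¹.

1.88e+11 kJ/mol

Σm = 96·m_p + 129·m_n = 96.7008 + 130.1223 = 226.8231 amu
Δm = 226.8231 − 224.736437 = 2.086663 amu
E_B = 2.086663 × 931.494 = 1943.71 MeV
Per nucleus in joules: 1943.71 MeV × 1.602e-13 J/MeV = 3.1138e-10 J
Per mole: 3.1138e-10 J × 6.022e23 mol⁻¹ = 1.8751e+14 J/mol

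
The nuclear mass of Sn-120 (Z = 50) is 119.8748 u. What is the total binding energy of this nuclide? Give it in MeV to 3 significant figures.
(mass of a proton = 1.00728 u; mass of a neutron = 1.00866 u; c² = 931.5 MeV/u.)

Total constituent mass: 50 × 1.00728 + 70 × 1.00866 = 120.97020 u
Mass defect Δm = 120.97020 − 119.8748 = 1.09540 u
Converting to energy: 1.09540 u × 931.5 MeV/u = 1020.37 MeV

1020 MeV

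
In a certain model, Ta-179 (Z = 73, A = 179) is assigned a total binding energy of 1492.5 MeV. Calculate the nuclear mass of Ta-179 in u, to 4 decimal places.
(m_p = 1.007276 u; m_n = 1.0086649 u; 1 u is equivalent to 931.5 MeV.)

178.8474 u

Mass defect = 1492.5 MeV / (931.5 MeV/u) = 1.602254 u
Constituent mass = 73(1.007276) + 106(1.0086649) = 180.4496274 u
Nuclear mass = 180.4496274 − 1.602254 = 178.8473734 u ≈ 178.8474 u (to 4 decimal places)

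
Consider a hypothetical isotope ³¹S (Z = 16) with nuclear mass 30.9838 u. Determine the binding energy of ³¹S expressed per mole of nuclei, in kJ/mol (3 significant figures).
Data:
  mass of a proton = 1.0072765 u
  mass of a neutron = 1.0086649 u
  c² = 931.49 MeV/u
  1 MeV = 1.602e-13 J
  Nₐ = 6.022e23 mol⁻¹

Σm = 16·m_p + 15·m_n = 16.1164240 + 15.1299735 = 31.2463975 u
Δm = 31.2463975 − 30.9838 = 0.2625975 u
Binding energy = Δm·c² = 0.2625975 × 931.49 MeV/u = 244.607 MeV
Per nucleus in joules: 244.607 MeV × 1.602e-13 J/MeV = 3.9186e-11 J
Per mole: 3.9186e-11 J × 6.022e23 mol⁻¹ = 2.3598e+13 J/mol

2.36e+10 kJ/mol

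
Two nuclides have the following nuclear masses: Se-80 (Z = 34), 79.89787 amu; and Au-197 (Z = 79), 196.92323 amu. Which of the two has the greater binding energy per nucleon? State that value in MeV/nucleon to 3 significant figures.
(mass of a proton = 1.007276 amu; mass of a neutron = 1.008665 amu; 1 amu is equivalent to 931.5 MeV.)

Se-80; 8.71 MeV/nucleon

Se-80: Σm = 34(1.007276) + 46(1.008665) = 80.645974 amu; Δm = 0.748104 amu; E_B = 696.86 MeV; E_B/A = 8.711 MeV
Au-197: Σm = 79(1.007276) + 118(1.008665) = 198.597274 amu; Δm = 1.674044 amu; E_B = 1559.4 MeV; E_B/A = 7.916 MeV
Se-80 has the higher binding energy per nucleon, so it is the more tightly bound nucleus.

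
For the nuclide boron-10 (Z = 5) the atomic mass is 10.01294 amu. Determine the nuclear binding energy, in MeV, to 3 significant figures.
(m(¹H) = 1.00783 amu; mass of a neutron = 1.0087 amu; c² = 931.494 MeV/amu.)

Σm = 5·m(¹H) + 5·m_n = 5.03915 + 5.0435 = 10.08265 amu
The mass defect is 10.08265 − 10.01294 = 0.06971 amu.
E_B = 0.06971 × 931.494 = 64.9344 MeV

64.9 MeV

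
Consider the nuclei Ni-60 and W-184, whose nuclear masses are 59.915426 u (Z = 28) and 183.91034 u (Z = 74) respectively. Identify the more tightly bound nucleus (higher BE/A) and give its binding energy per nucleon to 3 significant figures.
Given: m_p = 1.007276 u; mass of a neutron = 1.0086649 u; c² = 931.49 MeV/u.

Ni-60: Σm = 28(1.007276) + 32(1.0086649) = 60.4810048 u; Δm = 0.5655788 u; E_B = 526.83 MeV; E_B/A = 8.781 MeV
W-184: Σm = 74(1.007276) + 110(1.0086649) = 185.4915630 u; Δm = 1.5812230 u; E_B = 1472.9 MeV; E_B/A = 8.0049 MeV
Ni-60 has the higher binding energy per nucleon, so it is the more tightly bound nucleus.

Ni-60; 8.78 MeV/nucleon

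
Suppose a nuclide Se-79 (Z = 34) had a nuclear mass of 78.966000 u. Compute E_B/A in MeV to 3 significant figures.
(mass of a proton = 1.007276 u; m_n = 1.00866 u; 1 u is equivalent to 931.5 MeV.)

7.91 MeV/nucleon

Z = 34, so N = A − Z = 79 − 34 = 45.
Σm = 34·m_p + 45·m_n = 34.247384 + 45.38970 = 79.637084 u
Δm = 79.637084 − 78.966000 = 0.671084 u
Converting to energy: 0.671084 u × 931.5 MeV/u = 625.115 MeV
Dividing by A = 79 gives 7.913 MeV per nucleon.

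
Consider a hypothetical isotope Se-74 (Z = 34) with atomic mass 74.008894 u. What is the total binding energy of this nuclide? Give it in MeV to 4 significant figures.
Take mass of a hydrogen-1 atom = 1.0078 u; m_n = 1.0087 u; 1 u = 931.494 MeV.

562.9 MeV

Σm = 34·m(¹H) + 40·m_n = 34.2652 + 40.3480 = 74.6132 u
The mass defect is 74.6132 − 74.008894 = 0.604306 u.
Converting to energy: 0.604306 u × 931.494 MeV/u = 562.907 MeV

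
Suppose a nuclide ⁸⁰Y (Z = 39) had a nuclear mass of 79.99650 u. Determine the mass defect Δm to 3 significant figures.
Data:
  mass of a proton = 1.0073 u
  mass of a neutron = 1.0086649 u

0.643 u

With 39 protons and 41 neutrons (A = 80):
Mass of separated nucleons = 39(1.0073) + 41(1.0086649) = 39.2847 + 41.3552609 = 80.6399609 u
The mass defect is 80.6399609 − 79.99650 = 0.6434609 u.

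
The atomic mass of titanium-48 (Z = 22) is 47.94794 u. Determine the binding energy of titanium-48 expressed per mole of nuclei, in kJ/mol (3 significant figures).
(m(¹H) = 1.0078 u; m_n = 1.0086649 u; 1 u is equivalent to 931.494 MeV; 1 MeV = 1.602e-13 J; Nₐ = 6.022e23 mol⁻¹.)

Mass of separated nucleons = 22(1.0078) + 26(1.0086649) = 22.1716 + 26.2252874 = 48.3968874 u
The mass defect is 48.3968874 − 47.94794 = 0.4489474 u.
Binding energy = Δm·c² = 0.4489474 × 931.494 MeV/u = 418.192 MeV
Per nucleus in joules: 418.192 MeV × 1.602e-13 J/MeV = 6.6994e-11 J
Per mole: 6.6994e-11 J × 6.022e23 mol⁻¹ = 4.0344e+13 J/mol

4.03e+10 kJ/mol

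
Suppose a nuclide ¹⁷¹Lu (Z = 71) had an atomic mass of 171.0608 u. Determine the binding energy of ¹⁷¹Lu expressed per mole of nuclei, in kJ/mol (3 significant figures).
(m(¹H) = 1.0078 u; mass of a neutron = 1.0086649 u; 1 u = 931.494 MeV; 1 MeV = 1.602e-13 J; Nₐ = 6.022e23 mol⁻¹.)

1.22e+11 kJ/mol

Σm = 71·m(¹H) + 100·m_n = 71.5538 + 100.8664900 = 172.4202900 u
Δm = 172.4202900 − 171.0608 = 1.3594900 u
E_B = 1.3594900 × 931.494 = 1266.36 MeV
Per nucleus in joules: 1266.36 MeV × 1.602e-13 J/MeV = 2.0287e-10 J
Per mole: 2.0287e-10 J × 6.022e23 mol⁻¹ = 1.2217e+14 J/mol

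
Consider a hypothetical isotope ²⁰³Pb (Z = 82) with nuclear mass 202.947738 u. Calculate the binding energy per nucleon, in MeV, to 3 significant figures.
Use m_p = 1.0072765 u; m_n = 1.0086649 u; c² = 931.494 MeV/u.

7.79 MeV/nucleon

Total constituent mass: 82 × 1.0072765 + 121 × 1.0086649 = 204.6451259 u
The mass defect is 204.6451259 − 202.947738 = 1.6973879 u.
E_B = 1.6973879 × 931.494 = 1581.11 MeV
Per nucleon: 1581.11 / 203 = 7.789 MeV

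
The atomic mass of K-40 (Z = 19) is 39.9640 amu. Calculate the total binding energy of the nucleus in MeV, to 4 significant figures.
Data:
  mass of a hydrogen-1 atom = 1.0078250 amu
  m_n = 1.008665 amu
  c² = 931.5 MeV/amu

Mass of separated nucleons = 19(1.0078250) + 21(1.008665) = 19.1486750 + 21.181965 = 40.3306400 amu
Mass defect Δm = 40.3306400 − 39.9640 = 0.3666400 amu
E_B = 0.3666400 × 931.5 = 341.525 MeV

341.5 MeV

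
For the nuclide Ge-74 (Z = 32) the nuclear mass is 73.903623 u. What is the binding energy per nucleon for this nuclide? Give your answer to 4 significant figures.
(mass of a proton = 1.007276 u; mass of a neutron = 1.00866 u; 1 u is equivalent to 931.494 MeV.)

8.722 MeV/nucleon

Total constituent mass: 32 × 1.007276 + 42 × 1.00866 = 74.596552 u
Mass defect Δm = 74.596552 − 73.903623 = 0.692929 u
Binding energy = Δm·c² = 0.692929 × 931.494 MeV/u = 645.459 MeV
Per nucleon: 645.459 / 74 = 8.722 MeV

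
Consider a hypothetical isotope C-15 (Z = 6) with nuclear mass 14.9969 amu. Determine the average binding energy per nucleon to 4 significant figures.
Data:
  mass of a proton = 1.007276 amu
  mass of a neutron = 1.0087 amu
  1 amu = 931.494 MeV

7.766 MeV/nucleon

Mass of separated nucleons = 6(1.007276) + 9(1.0087) = 6.043656 + 9.0783 = 15.121956 amu
Δm = 15.121956 − 14.9969 = 0.125056 amu
Converting to energy: 0.125056 amu × 931.494 MeV/amu = 116.489 MeV
Dividing by A = 15 gives 7.766 MeV per nucleon.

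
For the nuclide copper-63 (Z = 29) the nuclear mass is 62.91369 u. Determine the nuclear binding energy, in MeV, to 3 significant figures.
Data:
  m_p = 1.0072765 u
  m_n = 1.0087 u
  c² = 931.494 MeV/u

552 MeV

With 29 protons and 34 neutrons (A = 63):
Total constituent mass: 29 × 1.0072765 + 34 × 1.0087 = 63.5068185 u
Mass defect Δm = 63.5068185 − 62.91369 = 0.5931285 u
Binding energy = Δm·c² = 0.5931285 × 931.494 MeV/u = 552.496 MeV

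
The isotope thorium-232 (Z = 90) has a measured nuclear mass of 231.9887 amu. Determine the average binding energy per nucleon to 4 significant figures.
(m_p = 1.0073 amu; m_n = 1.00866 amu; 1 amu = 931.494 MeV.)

7.621 MeV/nucleon

Z = 90, so N = A − Z = 232 − 90 = 142.
Total constituent mass: 90 × 1.0073 + 142 × 1.00866 = 233.88672 amu
Mass defect Δm = 233.88672 − 231.9887 = 1.89802 amu
Converting to energy: 1.89802 amu × 931.494 MeV/amu = 1767.99 MeV
BE/A = 1767.99 MeV / 232 = 7.621 MeV/nucleon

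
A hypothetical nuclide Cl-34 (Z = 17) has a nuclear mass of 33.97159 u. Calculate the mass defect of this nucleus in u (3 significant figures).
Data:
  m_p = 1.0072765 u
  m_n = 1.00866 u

Z = 17, so N = A − Z = 34 − 17 = 17.
Mass of separated nucleons = 17(1.0072765) + 17(1.00866) = 17.1237005 + 17.14722 = 34.2709205 u
Δm = 34.2709205 − 33.97159 = 0.2993305 u

0.299 u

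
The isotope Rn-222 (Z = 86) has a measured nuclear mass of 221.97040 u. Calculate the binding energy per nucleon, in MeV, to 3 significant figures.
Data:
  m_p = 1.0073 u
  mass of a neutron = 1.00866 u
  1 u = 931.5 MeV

7.70 MeV/nucleon

With 86 protons and 136 neutrons (A = 222):
Total constituent mass: 86 × 1.0073 + 136 × 1.00866 = 223.80556 u
The mass defect is 223.80556 − 221.97040 = 1.83516 u.
Converting to energy: 1.83516 u × 931.5 MeV/u = 1709.45 MeV
Per nucleon: 1709.45 / 222 = 7.700 MeV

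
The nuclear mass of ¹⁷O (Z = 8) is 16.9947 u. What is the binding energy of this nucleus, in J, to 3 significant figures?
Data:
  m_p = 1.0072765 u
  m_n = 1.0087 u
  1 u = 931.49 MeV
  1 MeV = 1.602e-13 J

2.12e-11 J

The nucleus contains 8 protons and 17 − 8 = 9 neutrons.
Total constituent mass: 8 × 1.0072765 + 9 × 1.0087 = 17.1365120 u
Mass defect Δm = 17.1365120 − 16.9947 = 0.1418120 u
Binding energy = Δm·c² = 0.1418120 × 931.49 MeV/u = 132.096 MeV
In joules: 132.096 MeV × 1.602e-13 J/MeV = 2.1162e-11 J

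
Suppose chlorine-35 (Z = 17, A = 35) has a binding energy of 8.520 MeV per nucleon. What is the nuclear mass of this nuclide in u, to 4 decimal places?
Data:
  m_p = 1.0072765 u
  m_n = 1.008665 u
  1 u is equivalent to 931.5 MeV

Total binding energy = 35 × 8.520 = 298.200 MeV
Mass defect = 298.200 MeV / (931.5 MeV/u) = 0.320129 u
Constituent mass = 17(1.0072765) + 18(1.008665) = 35.2796705 u
Nuclear mass = 35.2796705 − 0.320129 = 34.9595415 u ≈ 34.9595 u (to 4 decimal places)

34.9595 u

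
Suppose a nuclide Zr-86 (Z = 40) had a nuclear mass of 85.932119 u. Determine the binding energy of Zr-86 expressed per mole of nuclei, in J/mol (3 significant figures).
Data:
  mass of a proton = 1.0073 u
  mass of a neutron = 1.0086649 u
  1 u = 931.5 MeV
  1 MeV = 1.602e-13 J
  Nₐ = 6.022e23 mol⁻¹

With 40 protons and 46 neutrons (A = 86):
Total constituent mass: 40 × 1.0073 + 46 × 1.0086649 = 86.6905854 u
The mass defect is 86.6905854 − 85.932119 = 0.7584664 u.
Converting to energy: 0.7584664 u × 931.5 MeV/u = 706.511 MeV
Per nucleus in joules: 706.511 MeV × 1.602e-13 J/MeV = 1.1318e-10 J
Per mole: 1.1318e-10 J × 6.022e23 mol⁻¹ = 6.8157e+13 J/mol

6.82e+13 J/mol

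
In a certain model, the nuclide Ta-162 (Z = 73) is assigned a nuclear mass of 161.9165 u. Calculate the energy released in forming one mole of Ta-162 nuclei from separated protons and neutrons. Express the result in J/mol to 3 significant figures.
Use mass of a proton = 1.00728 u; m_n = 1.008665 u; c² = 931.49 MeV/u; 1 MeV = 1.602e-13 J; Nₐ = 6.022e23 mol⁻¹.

Σm = 73·m_p + 89·m_n = 73.53144 + 89.771185 = 163.302625 u
The mass defect is 163.302625 − 161.9165 = 1.386125 u.
Binding energy = Δm·c² = 1.386125 × 931.49 MeV/u = 1291.16 MeV
Per nucleus in joules: 1291.16 MeV × 1.602e-13 J/MeV = 2.0684e-10 J
Per mole: 2.0684e-10 J × 6.022e23 mol⁻¹ = 1.2456e+14 J/mol

1.25e+14 J/mol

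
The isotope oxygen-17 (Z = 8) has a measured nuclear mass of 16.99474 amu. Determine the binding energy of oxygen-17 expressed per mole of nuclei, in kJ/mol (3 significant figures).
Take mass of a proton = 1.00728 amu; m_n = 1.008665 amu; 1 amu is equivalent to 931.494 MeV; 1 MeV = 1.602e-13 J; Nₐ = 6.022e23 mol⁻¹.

With 8 protons and 9 neutrons (A = 17):
Mass of separated nucleons = 8(1.00728) + 9(1.008665) = 8.05824 + 9.077985 = 17.136225 amu
The mass defect is 17.136225 − 16.99474 = 0.141485 amu.
E_B = 0.141485 × 931.494 = 131.792 MeV
Per nucleus in joules: 131.792 MeV × 1.602e-13 J/MeV = 2.1113e-11 J
Per mole: 2.1113e-11 J × 6.022e23 mol⁻¹ = 1.2714e+13 J/mol

1.27e+10 kJ/mol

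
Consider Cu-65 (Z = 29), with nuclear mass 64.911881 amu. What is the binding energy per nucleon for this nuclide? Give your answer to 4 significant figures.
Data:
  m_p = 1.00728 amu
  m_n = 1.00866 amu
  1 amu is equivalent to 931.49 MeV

8.756 MeV/nucleon

With 29 protons and 36 neutrons (A = 65):
Total constituent mass: 29 × 1.00728 + 36 × 1.00866 = 65.52288 amu
The mass defect is 65.52288 − 64.911881 = 0.610999 amu.
Converting to energy: 0.610999 amu × 931.49 MeV/amu = 569.139 MeV
BE/A = 569.139 MeV / 65 = 8.756 MeV/nucleon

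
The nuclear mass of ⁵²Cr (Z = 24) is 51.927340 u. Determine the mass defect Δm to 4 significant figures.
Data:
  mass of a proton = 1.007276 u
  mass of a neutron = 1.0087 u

0.4909 u

Z = 24, so N = A − Z = 52 − 24 = 28.
Mass of separated nucleons = 24(1.007276) + 28(1.0087) = 24.174624 + 28.2436 = 52.418224 u
Mass defect Δm = 52.418224 − 51.927340 = 0.490884 u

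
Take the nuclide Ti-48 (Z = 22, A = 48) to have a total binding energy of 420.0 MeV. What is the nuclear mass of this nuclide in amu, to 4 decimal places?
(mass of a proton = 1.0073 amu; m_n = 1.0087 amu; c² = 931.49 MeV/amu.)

Mass defect = 420.0 MeV / (931.49 MeV/amu) = 0.450891 amu
Constituent mass = 22(1.0073) + 26(1.0087) = 48.3868 amu
Nuclear mass = 48.3868 − 0.450891 = 47.935909 amu ≈ 47.9359 amu (to 4 decimal places)

47.9359 amu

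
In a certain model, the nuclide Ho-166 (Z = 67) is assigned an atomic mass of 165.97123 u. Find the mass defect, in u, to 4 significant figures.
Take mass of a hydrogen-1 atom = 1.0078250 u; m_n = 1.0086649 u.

The nucleus contains 67 protons and 166 − 67 = 99 neutrons.
Mass of separated nucleons = 67(1.0078250) + 99(1.0086649) = 67.5242750 + 99.8578251 = 167.3821001 u
Δm = 167.3821001 − 165.97123 = 1.4108701 u

1.411 u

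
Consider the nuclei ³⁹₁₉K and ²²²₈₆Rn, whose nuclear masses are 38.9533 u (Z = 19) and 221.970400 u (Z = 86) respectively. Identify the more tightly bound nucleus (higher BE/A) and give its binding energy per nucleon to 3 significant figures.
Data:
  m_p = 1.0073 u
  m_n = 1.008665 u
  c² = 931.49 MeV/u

³⁹₁₉K; 8.57 MeV/nucleon

³⁹₁₉K: Σm = 19(1.0073) + 20(1.008665) = 39.312000 u; Δm = 0.358700 u; E_B = 334.13 MeV; E_B/A = 8.567 MeV
²²²₈₆Rn: Σm = 86(1.0073) + 136(1.008665) = 223.806240 u; Δm = 1.835840 u; E_B = 1710.1 MeV; E_B/A = 7.703 MeV
³⁹₁₉K has the higher binding energy per nucleon, so it is the more tightly bound nucleus.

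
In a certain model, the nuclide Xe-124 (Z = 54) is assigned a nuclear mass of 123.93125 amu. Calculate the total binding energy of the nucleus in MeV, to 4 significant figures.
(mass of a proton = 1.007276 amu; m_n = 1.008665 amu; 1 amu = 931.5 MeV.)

995.0 MeV

The nucleus contains 54 protons and 124 − 54 = 70 neutrons.
Total constituent mass: 54 × 1.007276 + 70 × 1.008665 = 124.999454 amu
Δm = 124.999454 − 123.93125 = 1.068204 amu
E_B = 1.068204 × 931.5 = 995.032 MeV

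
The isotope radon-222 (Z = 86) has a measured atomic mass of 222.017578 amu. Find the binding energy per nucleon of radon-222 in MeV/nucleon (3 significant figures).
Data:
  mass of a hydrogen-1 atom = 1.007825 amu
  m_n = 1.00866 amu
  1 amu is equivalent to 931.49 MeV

7.69 MeV/nucleon

Total constituent mass: 86 × 1.007825 + 136 × 1.00866 = 223.850710 amu
The mass defect is 223.850710 − 222.017578 = 1.833132 amu.
Binding energy = Δm·c² = 1.833132 × 931.49 MeV/amu = 1707.54 MeV
BE/A = 1707.54 MeV / 222 = 7.692 MeV/nucleon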